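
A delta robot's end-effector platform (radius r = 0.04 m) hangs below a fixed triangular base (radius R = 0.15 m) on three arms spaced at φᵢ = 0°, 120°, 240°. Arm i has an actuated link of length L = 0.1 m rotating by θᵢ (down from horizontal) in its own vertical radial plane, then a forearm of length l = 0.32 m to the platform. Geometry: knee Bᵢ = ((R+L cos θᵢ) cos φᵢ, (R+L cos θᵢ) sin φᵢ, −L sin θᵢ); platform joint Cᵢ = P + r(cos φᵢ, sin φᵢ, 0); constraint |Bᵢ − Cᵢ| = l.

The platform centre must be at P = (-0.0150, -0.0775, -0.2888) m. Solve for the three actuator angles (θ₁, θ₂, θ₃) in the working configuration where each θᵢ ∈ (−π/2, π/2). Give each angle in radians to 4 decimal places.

φ1=0.0° → target in arm frame (-0.0150, -0.0775)
  A=0.1250, B=-0.2888, C=(l²−L²−A²−y'²−z²)/(2L)=-0.0632
  √(A²+B²)=0.3147;  θ1 = -1.1623+1.7729 ≈ 0.6106
φ2=120.0° → target in arm frame (-0.0596, 0.0517)
  e−x'=0.1696;  (l²−L²−(e−x')²−y'²−z²)/2L = -0.1123
  γ=atan2(-0.2888,0.1696)=-1.0398;  ψ=arccos(-0.3352)=1.9126;  θ2=γ+ψ≈0.8728
arm 3 (φ=240.0°): x'=0.0746, y'=0.0258
  A cos θ + B sin θ = C:  0.0354·cos θ + -0.2888·sin θ = 0.0354
  √(A²+B²)=0.2910;  θ3 = -1.4489+1.4488 ≈ 0.0000

θ₁ = 0.6106, θ₂ = 0.8728, θ₃ = 0.0000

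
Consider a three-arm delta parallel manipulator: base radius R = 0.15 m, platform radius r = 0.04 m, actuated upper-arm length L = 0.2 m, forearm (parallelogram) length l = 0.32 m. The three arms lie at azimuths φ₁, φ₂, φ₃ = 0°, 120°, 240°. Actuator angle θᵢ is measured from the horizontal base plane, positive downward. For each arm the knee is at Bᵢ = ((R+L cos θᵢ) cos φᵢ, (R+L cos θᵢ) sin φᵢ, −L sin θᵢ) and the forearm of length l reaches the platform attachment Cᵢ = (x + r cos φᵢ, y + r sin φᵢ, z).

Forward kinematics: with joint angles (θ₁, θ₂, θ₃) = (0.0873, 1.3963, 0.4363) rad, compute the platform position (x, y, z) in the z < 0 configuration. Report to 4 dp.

φ1=0.0°: virtual centre (0.3092, 0.0000, -0.0174), radius l
arm 2 at φ=120.0°: e+L cos θ2 = 0.1447;  centre 2 = (-0.0724, 0.1253, -0.1970)
φ3=240.0°: virtual centre (-0.1456, -0.2522, -0.0845), radius l
eliminate P² terms by subtracting sphere 1 from 2 and 3
[-0.7632 0.2507 -0.3590]·P = -0.0362;  [-0.9097 -0.5045 -0.1342]·P = -0.0040
Cramer: x(z) = 0.0314-0.3503z;  y(z) = -0.0488+0.3658z
into |P−centre ₁|² = l²: 1.2565z² + 0.1938z + -0.0225 = 0;  Δ = 0.1508;  z = -0.2316 or 0.0774 → z<0 root = -0.2316
x = 0.1125, y = -0.1335

(0.1125, -0.1335, -0.2316)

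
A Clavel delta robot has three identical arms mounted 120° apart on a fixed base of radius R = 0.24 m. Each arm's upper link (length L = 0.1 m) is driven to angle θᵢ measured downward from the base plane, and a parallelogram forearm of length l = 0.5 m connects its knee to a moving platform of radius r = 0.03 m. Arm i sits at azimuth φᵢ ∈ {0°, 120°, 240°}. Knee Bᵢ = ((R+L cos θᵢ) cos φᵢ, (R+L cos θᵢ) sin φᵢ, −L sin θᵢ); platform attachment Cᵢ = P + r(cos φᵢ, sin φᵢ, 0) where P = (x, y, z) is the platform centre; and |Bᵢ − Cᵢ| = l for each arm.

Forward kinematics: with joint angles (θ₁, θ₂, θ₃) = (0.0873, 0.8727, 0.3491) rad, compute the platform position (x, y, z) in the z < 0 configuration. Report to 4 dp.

(0.0558, -0.0511, -0.4365)

centre 1 = (0.3096·cos0.0°, 0.3096·sin0.0°, -0.0087) = (0.3096, 0.0000, -0.0087)
φ2=120.0°: virtual centre (-0.1371, 0.2375, -0.0766), radius l
centre 3 = (0.3040·cos240.0°, 0.3040·sin240.0°, -0.0342) = (-0.1520, -0.2632, -0.0342)
|centre ₂|²−|centre ₁|² = -0.0148;  |centre ₃|²−|centre ₁|² = -0.0024
[-0.8935 0.4751 -0.1358]·P = -0.0148;  [-0.9232 -0.5265 -0.0510]·P = -0.0024
det = 0.9090;  x = 0.0098+-0.1053z,  y = -0.0127+0.0878z
quadratic in z: (1.0188)z²+(0.0783)z+(-0.1599)=0, √Δ=0.8110 → z ∈ {-0.4365, 0.3596}; z = -0.4365 (taking z<0)
x = 0.0558, y = -0.0511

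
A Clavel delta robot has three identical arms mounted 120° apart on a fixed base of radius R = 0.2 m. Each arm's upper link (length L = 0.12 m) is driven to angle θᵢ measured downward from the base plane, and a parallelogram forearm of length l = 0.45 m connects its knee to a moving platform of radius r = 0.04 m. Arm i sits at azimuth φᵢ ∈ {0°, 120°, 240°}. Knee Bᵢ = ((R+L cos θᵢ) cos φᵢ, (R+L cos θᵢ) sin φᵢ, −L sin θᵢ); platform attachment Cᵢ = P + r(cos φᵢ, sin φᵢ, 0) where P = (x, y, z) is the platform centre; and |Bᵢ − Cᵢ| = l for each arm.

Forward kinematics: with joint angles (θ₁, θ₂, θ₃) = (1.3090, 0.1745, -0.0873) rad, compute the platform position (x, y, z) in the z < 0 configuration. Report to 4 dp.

(-0.1706, -0.0250, -0.3825)

arm 1 at φ=0.0°: e+L cos θ1 = 0.1911;  O1 = (0.1911, 0.0000, -0.1159)
arm 2 at φ=120.0°: e+L cos θ2 = 0.2782;  O2 = (-0.1391, 0.2409, -0.0208)
arm 3 at φ=240.0°: e+L cos θ3 = 0.2795;  O3 = (-0.1398, -0.2421, 0.0105)
subtract pairs → two planes through P
linear system: -0.6603x+0.4818y = 0.0279−0.1902z; -0.6617x+-0.4842y = 0.0283−0.2527z
Cramer: x(z) = -0.0425+0.3349z;  y(z) = -0.0004+0.0643z
into |P−O₁|² = l²: 1.1163z² + 0.0753z + -0.1345 = 0;  Δ = 0.6063;  z = -0.3825 or 0.3150 → z<0 root = -0.3825
x = -0.1706, y = -0.0250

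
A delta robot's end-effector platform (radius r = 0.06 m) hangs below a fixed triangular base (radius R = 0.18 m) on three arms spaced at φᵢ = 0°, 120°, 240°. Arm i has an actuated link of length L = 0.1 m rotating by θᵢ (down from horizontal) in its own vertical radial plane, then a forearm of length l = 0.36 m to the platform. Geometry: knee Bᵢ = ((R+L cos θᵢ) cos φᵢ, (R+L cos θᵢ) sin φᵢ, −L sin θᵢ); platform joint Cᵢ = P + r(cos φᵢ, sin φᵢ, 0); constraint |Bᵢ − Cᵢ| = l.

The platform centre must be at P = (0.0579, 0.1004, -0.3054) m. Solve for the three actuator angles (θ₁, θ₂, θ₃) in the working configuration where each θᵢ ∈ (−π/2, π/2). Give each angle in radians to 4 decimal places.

rotate P by −φ1: (0.0579, 0.1004, -0.3054)
  A cos θ + B sin θ = C:  0.0621·cos θ + -0.3054·sin θ = 0.0620
  √(A²+B²)=0.3116;  θ1 = -1.3702+1.3706 ≈ 0.0004
arm 2 (φ=120.0°): x'=0.0580, y'=-0.1003
  e−x'=0.0620;  (l²−L²−(e−x')²−y'²−z²)/2L = 0.0621
  √(A²+B²)=0.3116;  θ2 = -1.3705+1.3702 ≈ -0.0003
φ3=240.0° → target in arm frame (-0.1159, -0.0001)
  A cos θ + B sin θ = C:  0.2359·cos θ + -0.3054·sin θ = -0.1466
  √(A²+B²)=0.3859;  θ3 = -0.9131+1.9604 ≈ 1.0473

θ₁ = 0.0004, θ₂ = -0.0003, θ₃ = 1.0473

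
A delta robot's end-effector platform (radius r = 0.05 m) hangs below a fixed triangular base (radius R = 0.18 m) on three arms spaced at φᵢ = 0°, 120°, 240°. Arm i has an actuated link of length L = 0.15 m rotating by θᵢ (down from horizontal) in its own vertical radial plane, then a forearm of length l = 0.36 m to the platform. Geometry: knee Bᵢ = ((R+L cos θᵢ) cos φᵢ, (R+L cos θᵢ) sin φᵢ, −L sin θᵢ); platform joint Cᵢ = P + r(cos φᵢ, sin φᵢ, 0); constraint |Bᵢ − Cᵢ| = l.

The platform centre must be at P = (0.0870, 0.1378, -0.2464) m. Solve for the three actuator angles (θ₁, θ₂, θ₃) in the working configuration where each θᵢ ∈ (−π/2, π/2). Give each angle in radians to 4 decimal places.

φ1=0.0° → target in arm frame (0.0870, 0.1378)
  A cos θ + B sin θ = C:  0.0430·cos θ + -0.2464·sin θ = 0.0852
  θ1 = atan2(B,A) + arccos(C/0.2501) = -0.1747
arm 2 (φ=120.0°): x'=0.0758, y'=-0.1442
  A cos θ + B sin θ = C:  0.0542·cos θ + -0.2464·sin θ = 0.0755
  γ=atan2(-0.2464,0.0542)=-1.3544;  ψ=arccos(0.2992)=1.2669;  θ2=γ+ψ≈-0.0875
rotate P by −φ3: (-0.1628, 0.0064, -0.2464)
  A=0.2928, B=-0.2464, C=(l²−L²−A²−y'²−z²)/(2L)=-0.1314
  √(A²+B²)=0.3827;  θ3 = -0.6995+1.9212 ≈ 1.2217

θ₁ = -0.1747, θ₂ = -0.0875, θ₃ = 1.2217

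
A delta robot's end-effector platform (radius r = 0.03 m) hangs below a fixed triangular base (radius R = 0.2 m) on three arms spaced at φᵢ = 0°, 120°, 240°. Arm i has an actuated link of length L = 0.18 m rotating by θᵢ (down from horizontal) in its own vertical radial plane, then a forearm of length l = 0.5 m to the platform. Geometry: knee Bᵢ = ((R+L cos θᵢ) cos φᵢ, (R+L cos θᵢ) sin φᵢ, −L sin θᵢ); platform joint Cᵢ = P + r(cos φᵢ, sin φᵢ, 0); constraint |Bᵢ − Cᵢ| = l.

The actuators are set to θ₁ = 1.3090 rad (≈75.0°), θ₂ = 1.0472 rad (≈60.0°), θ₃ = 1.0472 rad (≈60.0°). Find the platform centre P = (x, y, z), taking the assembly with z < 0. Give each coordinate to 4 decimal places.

φ1=0.0°: virtual centre (0.2166, 0.0000, -0.1739), radius l
arm 2 at φ=120.0°: (R−r)+L cos θ2 = 0.2600;  O2 = (-0.1300, 0.2252, -0.1559)
φ3=240.0°: virtual centre (-0.1300, -0.2252, -0.1559), radius l
|O₂|²−|O₁|² = 0.0148;  |O₃|²−|O₁|² = 0.0148
linear system: -0.6932x+0.4503y = 0.0148−0.0360z; -0.6932x+-0.4503y = 0.0148−0.0360z
det = 0.6243;  x = -0.0213+0.0519z,  y = 0.0000+0.0000z
into |P−O₁|² = l²: 1.0027z² + 0.3230z + -0.1632 = 0;  Δ = 0.7589;  z = -0.5955 or 0.2733 → z<0 root = -0.5955
x = -0.0522, y = 0.0000

(-0.0522, 0.0000, -0.5955)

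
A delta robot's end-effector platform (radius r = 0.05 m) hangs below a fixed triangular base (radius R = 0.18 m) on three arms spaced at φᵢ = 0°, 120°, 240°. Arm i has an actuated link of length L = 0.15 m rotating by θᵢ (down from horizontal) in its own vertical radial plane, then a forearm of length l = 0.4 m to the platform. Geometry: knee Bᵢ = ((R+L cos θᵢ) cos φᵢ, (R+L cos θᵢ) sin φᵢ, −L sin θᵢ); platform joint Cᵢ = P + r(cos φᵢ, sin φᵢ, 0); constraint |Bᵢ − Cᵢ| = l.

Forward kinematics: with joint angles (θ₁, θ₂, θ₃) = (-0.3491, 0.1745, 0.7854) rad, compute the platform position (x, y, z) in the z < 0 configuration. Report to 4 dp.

φ1=0.0°: virtual centre (0.2710, 0.0000, 0.0513), radius l
S2 = (0.2777·cos120.0°, 0.2777·sin120.0°, -0.0260) = (-0.1389, 0.2405, -0.0260)
S3 = (0.2361·cos240.0°, 0.2361·sin240.0°, -0.1061) = (-0.1180, -0.2044, -0.1061)
subtract pairs → two planes through P
linear system: -0.8196x+0.4810y = 0.0018−-0.1547z; -0.7780x+-0.4089y = -0.0091−-0.3147z
det = 0.7094;  x = 0.0051+-0.3026z,  y = 0.0124+-0.1940z
sphere 1 gives Az²+Bz+C=0 with A=1.1292, B=0.0534, C=-0.0866;  B²−4AC=0.3938;  roots -0.3015, 0.2542;  negative root z = -0.3015
x = 0.0964, y = 0.0709

(0.0964, 0.0709, -0.3015)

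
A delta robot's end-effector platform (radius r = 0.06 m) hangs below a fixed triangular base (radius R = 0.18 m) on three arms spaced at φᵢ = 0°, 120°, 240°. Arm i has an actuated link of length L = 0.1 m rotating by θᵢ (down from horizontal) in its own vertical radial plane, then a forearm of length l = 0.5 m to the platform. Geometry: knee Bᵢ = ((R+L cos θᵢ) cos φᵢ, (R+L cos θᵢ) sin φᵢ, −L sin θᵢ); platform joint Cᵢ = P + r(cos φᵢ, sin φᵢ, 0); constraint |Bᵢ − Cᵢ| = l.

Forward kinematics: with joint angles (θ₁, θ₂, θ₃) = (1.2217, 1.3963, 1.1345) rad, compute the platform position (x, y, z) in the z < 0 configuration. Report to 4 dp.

O1 = (0.1542·cos0.0°, 0.1542·sin0.0°, -0.0940) = (0.1542, 0.0000, -0.0940)
O2 = (0.1374·cos120.0°, 0.1374·sin120.0°, -0.0985) = (-0.0687, 0.1190, -0.0985)
O3 = (0.1623·cos240.0°, 0.1623·sin240.0°, -0.0906) = (-0.0811, -0.1405, -0.0906)
subtract pairs → two planes through P
[-0.4458 0.2379 -0.0090]·P = -0.0040;  [-0.4707 -0.2810 0.0067]·P = 0.0019
det = 0.2373;  x = 0.0029+-0.0040z,  y = -0.0117+0.0304z
sphere 1 gives Az²+Bz+C=0 with A=1.0009, B=0.1884, C=-0.2181;  B²−4AC=0.9088;  roots -0.5703, 0.3821;  negative root z = -0.5703
x = 0.0051, y = -0.0290

(0.0051, -0.0290, -0.5703)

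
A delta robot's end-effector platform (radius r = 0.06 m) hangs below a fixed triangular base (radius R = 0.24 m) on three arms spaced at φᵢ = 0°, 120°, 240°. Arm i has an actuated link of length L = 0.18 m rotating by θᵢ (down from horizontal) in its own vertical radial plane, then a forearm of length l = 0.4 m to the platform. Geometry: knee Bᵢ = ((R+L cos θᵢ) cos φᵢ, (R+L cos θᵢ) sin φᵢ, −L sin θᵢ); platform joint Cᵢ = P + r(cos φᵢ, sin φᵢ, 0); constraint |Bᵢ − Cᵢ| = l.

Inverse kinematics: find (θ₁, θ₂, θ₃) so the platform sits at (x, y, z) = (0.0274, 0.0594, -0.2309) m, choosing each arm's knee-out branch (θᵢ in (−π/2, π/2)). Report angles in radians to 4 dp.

arm 1 (φ=0.0°): x'=0.0274, y'=0.0594
  A cos θ + B sin θ = C:  0.1526·cos θ + -0.2309·sin θ = 0.1319
  γ=atan2(-0.2309,0.1526)=-0.9868;  ψ=arccos(0.4764)=1.0742;  θ1=γ+ψ≈0.0874
φ2=120.0° → target in arm frame (0.0377, -0.0534)
  e−x'=0.1423;  (l²−L²−(e−x')²−y'²−z²)/2L = 0.1422
  θ2 = atan2(B,A) + arccos(C/0.2712) = 0.0002
arm 3 (φ=240.0°): x'=-0.0651, y'=-0.0060
  e−x'=0.2451;  (l²−L²−(e−x')²−y'²−z²)/2L = 0.0393
  γ=atan2(-0.2309,0.2451)=-0.7555;  ψ=arccos(0.1168)=1.4538;  θ3=γ+ψ≈0.6983

θ₁ = 0.0874, θ₂ = 0.0002, θ₃ = 0.6983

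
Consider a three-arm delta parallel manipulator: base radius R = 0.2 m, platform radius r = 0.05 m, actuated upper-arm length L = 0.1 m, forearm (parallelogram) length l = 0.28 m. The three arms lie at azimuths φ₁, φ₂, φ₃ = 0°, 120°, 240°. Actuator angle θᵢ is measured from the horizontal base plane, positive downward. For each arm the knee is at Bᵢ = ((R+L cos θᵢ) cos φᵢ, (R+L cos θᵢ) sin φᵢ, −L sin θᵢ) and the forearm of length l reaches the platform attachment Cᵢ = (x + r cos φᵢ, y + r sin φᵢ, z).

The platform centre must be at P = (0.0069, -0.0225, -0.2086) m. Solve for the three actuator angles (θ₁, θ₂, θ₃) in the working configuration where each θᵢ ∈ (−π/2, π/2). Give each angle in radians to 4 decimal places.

θ₁ = 0.5241, θ₂ = 0.7855, θ₃ = 0.4365

rotate P by −φ1: (0.0069, -0.0225, -0.2086)
  e−x'=0.1431;  (l²−L²−(e−x')²−y'²−z²)/2L = 0.0195
  √(A²+B²)=0.2530;  θ1 = -0.9695+1.4936 ≈ 0.5241
φ2=120.0° → target in arm frame (-0.0229, 0.0053)
  A=0.1729, B=-0.2086, C=(l²−L²−A²−y'²−z²)/(2L)=-0.0252
  γ=atan2(-0.2086,0.1729)=-0.8786;  ψ=arccos(-0.0932)=1.6641;  θ2=γ+ψ≈0.7855
rotate P by −φ3: (0.0160, 0.0172, -0.2086)
  e−x'=0.1340;  (l²−L²−(e−x')²−y'²−z²)/2L = 0.0332
  √(A²+B²)=0.2479;  θ3 = -0.9999+1.4364 ≈ 0.4365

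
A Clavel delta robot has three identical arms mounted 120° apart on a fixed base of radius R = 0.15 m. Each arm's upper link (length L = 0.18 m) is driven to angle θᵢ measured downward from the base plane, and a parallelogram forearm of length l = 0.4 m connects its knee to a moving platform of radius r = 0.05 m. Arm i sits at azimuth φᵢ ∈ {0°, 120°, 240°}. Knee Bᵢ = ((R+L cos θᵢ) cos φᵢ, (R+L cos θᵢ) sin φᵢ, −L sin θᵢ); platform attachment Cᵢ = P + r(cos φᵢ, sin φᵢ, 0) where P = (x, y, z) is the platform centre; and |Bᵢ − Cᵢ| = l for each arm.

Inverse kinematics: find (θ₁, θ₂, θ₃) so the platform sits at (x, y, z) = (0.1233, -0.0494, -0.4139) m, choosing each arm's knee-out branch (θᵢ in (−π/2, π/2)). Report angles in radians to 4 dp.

rotate P by −φ1: (0.1233, -0.0494, -0.4139)
  e−x'=-0.0233;  (l²−L²−(e−x')²−y'²−z²)/2L = -0.1297
  γ=atan2(-0.4139,-0.0233)=-1.6270;  ψ=arccos(-0.3129)=1.8890;  θ1=γ+ψ≈0.2620
φ2=120.0° → target in arm frame (-0.1044, -0.0821)
  A=0.2044, B=-0.4139, C=(l²−L²−A²−y'²−z²)/(2L)=-0.2562
  γ=atan2(-0.4139,0.2044)=-1.1120;  ψ=arccos(-0.5551)=2.1592;  θ2=γ+ψ≈1.0472
arm 3 (φ=240.0°): x'=-0.0189, y'=0.1315
  e−x'=0.1189;  (l²−L²−(e−x')²−y'²−z²)/2L = -0.2087
  θ3 = atan2(B,A) + arccos(C/0.4306) = 0.7856

θ₁ = 0.2620, θ₂ = 1.0472, θ₃ = 0.7856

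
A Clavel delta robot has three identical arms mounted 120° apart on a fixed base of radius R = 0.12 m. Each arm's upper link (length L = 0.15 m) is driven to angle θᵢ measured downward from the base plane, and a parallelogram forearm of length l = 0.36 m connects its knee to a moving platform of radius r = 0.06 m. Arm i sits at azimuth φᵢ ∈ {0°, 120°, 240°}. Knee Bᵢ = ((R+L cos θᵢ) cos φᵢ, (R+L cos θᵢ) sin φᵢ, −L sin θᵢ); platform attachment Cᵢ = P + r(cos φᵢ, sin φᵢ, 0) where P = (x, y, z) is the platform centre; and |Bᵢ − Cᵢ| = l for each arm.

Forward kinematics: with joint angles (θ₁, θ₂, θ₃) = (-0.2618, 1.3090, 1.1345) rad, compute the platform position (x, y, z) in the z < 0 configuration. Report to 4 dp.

(0.2415, -0.0378, -0.3173)

φ1=0.0°: virtual centre (0.2049, 0.0000, 0.0388), radius l
arm 2 at φ=120.0°: ρ2 = 0.0988;  S2 = (-0.0494, 0.0856, -0.1449)
φ3=240.0°: virtual centre (-0.0617, -0.1069, -0.1359), radius l
subtract pairs → two planes through P
plane₁₂: -0.5086x+0.1712y+-0.3674z = -0.0127
Cramer: x(z) = 0.0220-0.6919z;  y(z) = -0.0091+0.0906z
sphere 1 gives Az²+Bz+C=0 with A=1.4870, B=0.1738, C=-0.0946;  B²−4AC=0.5926;  roots -0.3173, 0.2004;  negative root z = -0.3173
x = 0.2415, y = -0.0378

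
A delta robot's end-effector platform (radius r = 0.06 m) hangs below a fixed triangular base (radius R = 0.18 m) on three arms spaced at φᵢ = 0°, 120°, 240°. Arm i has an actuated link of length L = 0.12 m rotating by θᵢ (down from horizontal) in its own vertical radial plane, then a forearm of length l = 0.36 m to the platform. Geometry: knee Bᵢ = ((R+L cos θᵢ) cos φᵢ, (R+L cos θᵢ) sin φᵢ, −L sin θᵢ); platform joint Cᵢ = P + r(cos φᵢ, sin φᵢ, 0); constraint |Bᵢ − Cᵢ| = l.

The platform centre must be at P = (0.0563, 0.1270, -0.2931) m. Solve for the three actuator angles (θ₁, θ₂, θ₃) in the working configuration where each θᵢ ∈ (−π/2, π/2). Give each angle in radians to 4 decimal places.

θ₁ = 0.0872, θ₂ = -0.0870, θ₃ = 1.1343

arm 1 (φ=0.0°): x'=0.0563, y'=0.1270
  e−x'=0.0637;  (l²−L²−(e−x')²−y'²−z²)/2L = 0.0379
  θ1 = atan2(B,A) + arccos(C/0.2999) = 0.0872
arm 2 (φ=120.0°): x'=0.0818, y'=-0.1123
  A cos θ + B sin θ = C:  0.0382·cos θ + -0.2931·sin θ = 0.0635
  θ2 = atan2(B,A) + arccos(C/0.2956) = -0.0870
rotate P by −φ3: (-0.1381, -0.0147, -0.2931)
  e−x'=0.2581;  (l²−L²−(e−x')²−y'²−z²)/2L = -0.1565
  θ3 = atan2(B,A) + arccos(C/0.3906) = 1.1343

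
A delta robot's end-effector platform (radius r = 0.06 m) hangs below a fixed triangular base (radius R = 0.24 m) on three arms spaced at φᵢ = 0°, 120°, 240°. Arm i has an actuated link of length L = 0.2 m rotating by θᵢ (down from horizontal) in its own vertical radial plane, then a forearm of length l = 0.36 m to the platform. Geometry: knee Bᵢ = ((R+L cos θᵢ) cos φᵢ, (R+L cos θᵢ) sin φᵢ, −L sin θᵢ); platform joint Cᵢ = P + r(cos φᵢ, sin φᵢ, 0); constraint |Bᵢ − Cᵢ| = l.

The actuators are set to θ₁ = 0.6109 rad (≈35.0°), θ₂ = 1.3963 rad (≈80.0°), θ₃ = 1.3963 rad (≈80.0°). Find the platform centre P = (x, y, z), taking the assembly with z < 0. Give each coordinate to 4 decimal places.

S1 = (0.3438·cos0.0°, 0.3438·sin0.0°, -0.1147) = (0.3438, 0.0000, -0.1147)
S2 = (0.2147·cos120.0°, 0.2147·sin120.0°, -0.1970) = (-0.1074, 0.1860, -0.1970)
S3 = (0.2147·cos240.0°, 0.2147·sin240.0°, -0.1970) = (-0.1074, -0.1860, -0.1970)
subtract pairs → two planes through P
[-0.9024 0.3719 -0.1645]·P = -0.0465;  [-0.9024 -0.3719 -0.1645]·P = -0.0465
det = 0.6712;  x = 0.0515+-0.1823z,  y = 0.0000+0.0000z
into |P−S₁|² = l²: 1.0332z² + 0.3360z + -0.0310 = 0;  Δ = 0.2410;  z = -0.4002 or 0.0749 → z<0 root = -0.4002
x = 0.1244, y = 0.0000

(0.1244, 0.0000, -0.4002)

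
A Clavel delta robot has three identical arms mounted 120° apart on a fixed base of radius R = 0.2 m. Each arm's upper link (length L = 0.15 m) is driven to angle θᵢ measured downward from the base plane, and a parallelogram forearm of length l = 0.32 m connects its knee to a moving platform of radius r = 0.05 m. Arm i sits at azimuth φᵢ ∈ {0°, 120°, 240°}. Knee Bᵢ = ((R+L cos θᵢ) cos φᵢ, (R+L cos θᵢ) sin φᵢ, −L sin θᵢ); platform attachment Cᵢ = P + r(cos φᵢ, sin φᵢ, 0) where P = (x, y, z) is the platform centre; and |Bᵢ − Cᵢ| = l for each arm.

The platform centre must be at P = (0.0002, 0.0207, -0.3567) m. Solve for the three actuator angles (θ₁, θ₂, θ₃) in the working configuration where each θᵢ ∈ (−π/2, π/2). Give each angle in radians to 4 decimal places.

φ1=0.0° → target in arm frame (0.0002, 0.0207)
  A cos θ + B sin θ = C:  0.1498·cos θ + -0.3567·sin θ = -0.2340
  θ1 = atan2(B,A) + arccos(C/0.3869) = 1.0472
rotate P by −φ2: (0.0178, -0.0105, -0.3567)
  A=0.1322, B=-0.3567, C=(l²−L²−A²−y'²−z²)/(2L)=-0.2164
  √(A²+B²)=0.3804;  θ2 = -1.2159+2.1759 ≈ 0.9599
arm 3 (φ=240.0°): x'=-0.0180, y'=-0.0102
  A=0.1680, B=-0.3567, C=(l²−L²−A²−y'²−z²)/(2L)=-0.2522
  √(A²+B²)=0.3943;  θ3 = -1.1306+2.2649 ≈ 1.1344

θ₁ = 1.0472, θ₂ = 0.9599, θ₃ = 1.1344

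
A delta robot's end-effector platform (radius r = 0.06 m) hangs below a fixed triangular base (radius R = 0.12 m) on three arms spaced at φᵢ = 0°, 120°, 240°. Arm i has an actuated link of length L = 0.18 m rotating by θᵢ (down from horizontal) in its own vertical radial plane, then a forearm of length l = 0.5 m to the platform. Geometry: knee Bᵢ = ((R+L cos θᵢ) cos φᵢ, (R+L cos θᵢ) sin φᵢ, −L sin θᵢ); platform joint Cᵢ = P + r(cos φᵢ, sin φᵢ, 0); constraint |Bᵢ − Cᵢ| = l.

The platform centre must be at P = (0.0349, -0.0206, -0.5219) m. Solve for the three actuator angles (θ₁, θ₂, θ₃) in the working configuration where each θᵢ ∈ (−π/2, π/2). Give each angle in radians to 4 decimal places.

φ1=0.0° → target in arm frame (0.0349, -0.0206)
  A cos θ + B sin θ = C:  0.0251·cos θ + -0.5219·sin θ = -0.1551
  θ1 = atan2(B,A) + arccos(C/0.5225) = 0.3494
rotate P by −φ2: (-0.0353, -0.0199, -0.5219)
  e−x'=0.0953;  (l²−L²−(e−x')²−y'²−z²)/2L = -0.1785
  γ=atan2(-0.5219,0.0953)=-1.3902;  ψ=arccos(-0.3364)=1.9139;  θ2=γ+ψ≈0.5237
φ3=240.0° → target in arm frame (0.0004, 0.0405)
  A=0.0596, B=-0.5219, C=(l²−L²−A²−y'²−z²)/(2L)=-0.1666
  √(A²+B²)=0.5253;  θ3 = -1.4571+1.8935 ≈ 0.4364

θ₁ = 0.3494, θ₂ = 0.5237, θ₃ = 0.4364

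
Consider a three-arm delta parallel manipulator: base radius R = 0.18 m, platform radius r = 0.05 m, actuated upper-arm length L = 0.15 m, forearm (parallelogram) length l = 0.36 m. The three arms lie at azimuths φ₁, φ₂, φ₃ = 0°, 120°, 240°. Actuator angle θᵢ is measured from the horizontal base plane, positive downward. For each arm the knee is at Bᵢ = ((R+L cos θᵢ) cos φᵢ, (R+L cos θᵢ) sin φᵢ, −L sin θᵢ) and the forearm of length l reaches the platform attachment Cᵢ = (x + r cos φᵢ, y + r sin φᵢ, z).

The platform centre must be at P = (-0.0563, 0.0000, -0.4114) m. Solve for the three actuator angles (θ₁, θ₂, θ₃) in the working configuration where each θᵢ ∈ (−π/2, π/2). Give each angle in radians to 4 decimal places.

rotate P by −φ1: (-0.0563, 0.0000, -0.4114)
  A=0.1863, B=-0.4114, C=(l²−L²−A²−y'²−z²)/(2L)=-0.3229
  √(A²+B²)=0.4516;  θ1 = -1.1456+2.3673 ≈ 1.2217
rotate P by −φ2: (0.0281, 0.0488, -0.4114)
  e−x'=0.1019;  (l²−L²−(e−x')²−y'²−z²)/2L = -0.2497
  √(A²+B²)=0.4238;  θ2 = -1.3281+2.2007 ≈ 0.8726
φ3=240.0° → target in arm frame (0.0282, -0.0488)
  e−x'=0.1018;  (l²−L²−(e−x')²−y'²−z²)/2L = -0.2497
  √(A²+B²)=0.4238;  θ3 = -1.3281+2.2007 ≈ 0.8726

θ₁ = 1.2217, θ₂ = 0.8726, θ₃ = 0.8726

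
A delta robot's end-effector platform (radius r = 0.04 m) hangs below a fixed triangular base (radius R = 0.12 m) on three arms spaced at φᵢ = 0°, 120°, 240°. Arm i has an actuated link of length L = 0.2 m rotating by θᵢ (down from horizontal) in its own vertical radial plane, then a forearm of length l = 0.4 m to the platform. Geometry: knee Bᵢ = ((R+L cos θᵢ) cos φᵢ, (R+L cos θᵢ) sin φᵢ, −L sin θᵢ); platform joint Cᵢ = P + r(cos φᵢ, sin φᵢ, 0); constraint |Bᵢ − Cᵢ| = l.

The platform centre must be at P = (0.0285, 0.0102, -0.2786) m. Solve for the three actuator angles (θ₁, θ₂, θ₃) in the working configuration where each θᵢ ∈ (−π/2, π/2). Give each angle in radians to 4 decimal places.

rotate P by −φ1: (0.0285, 0.0102, -0.2786)
  A=0.0515, B=-0.2786, C=(l²−L²−A²−y'²−z²)/(2L)=0.0991
  √(A²+B²)=0.2833;  θ1 = -1.3880+1.2136 ≈ -0.1744
arm 2 (φ=120.0°): x'=-0.0054, y'=-0.0298
  e−x'=0.0854;  (l²−L²−(e−x')²−y'²−z²)/2L = 0.0855
  √(A²+B²)=0.2914;  θ2 = -1.2733+1.2730 ≈ -0.0003
rotate P by −φ3: (-0.0231, 0.0196, -0.2786)
  A cos θ + B sin θ = C:  0.1031·cos θ + -0.2786·sin θ = 0.0784
  θ3 = atan2(B,A) + arccos(C/0.2971) = 0.0872

θ₁ = -0.1744, θ₂ = -0.0003, θ₃ = 0.0872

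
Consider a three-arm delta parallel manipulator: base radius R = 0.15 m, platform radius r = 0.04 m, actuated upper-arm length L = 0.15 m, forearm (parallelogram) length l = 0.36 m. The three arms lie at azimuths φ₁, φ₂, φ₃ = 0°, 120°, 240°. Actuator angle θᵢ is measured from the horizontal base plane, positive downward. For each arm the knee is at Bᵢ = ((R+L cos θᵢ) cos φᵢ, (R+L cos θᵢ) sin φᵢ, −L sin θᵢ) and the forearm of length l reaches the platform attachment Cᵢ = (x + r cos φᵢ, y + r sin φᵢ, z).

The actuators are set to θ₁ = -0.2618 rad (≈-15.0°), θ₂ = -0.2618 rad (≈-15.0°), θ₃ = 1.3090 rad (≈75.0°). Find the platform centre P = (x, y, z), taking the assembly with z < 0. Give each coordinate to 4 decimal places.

(0.0997, 0.1727, -0.2363)

S1 = (0.2549·cos0.0°, 0.2549·sin0.0°, 0.0388) = (0.2549, 0.0000, 0.0388)
arm 2 at φ=120.0°: ρ2 = 0.2549;  S2 = (-0.1274, 0.2207, 0.0388)
arm 3 at φ=240.0°: ρ3 = 0.1488;  S3 = (-0.0744, -0.1289, -0.1449)
|S₂|²−|S₁|² = 0.0000;  |S₃|²−|S₁|² = -0.0233
[-0.7647 0.4415 0.0000]·P = 0.0000;  [-0.6586 -0.2578 -0.3674]·P = -0.0233
det = 0.4879;  x = 0.0211+-0.3325z,  y = 0.0366+-0.5759z
quadratic in z: (1.4422)z²+(0.0357)z+(-0.0721)=0, √Δ=0.6459 → z ∈ {-0.2363, 0.2116}; z = -0.2363 (taking z<0)
x = 0.0997, y = 0.1727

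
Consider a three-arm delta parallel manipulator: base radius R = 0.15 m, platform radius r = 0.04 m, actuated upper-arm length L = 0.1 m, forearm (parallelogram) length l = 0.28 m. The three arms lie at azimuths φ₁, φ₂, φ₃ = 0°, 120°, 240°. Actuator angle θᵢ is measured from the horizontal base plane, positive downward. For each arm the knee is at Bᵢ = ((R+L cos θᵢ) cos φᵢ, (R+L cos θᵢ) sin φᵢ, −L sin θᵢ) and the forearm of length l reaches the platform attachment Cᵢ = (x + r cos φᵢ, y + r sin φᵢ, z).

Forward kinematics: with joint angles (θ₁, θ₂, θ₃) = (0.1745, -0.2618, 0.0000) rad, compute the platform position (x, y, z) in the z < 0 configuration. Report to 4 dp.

(-0.0176, 0.0121, -0.1821)

arm 1 at φ=0.0°: ρ1 = 0.2085;  S1 = (0.2085, 0.0000, -0.0174)
S2 = (0.2066·cos120.0°, 0.2066·sin120.0°, 0.0259) = (-0.1033, 0.1789, 0.0259)
S3 = (0.2100·cos240.0°, 0.2100·sin240.0°, 0.0000) = (-0.1050, -0.1819, 0.0000)
subtract pairs → two planes through P
plane₁₂: -0.6236x+0.3578y+0.0865z = -0.0004
Cramer: x(z) = 0.0001+0.0973z;  y(z) = -0.0010-0.0722z
sphere 1 gives Az²+Bz+C=0 with A=1.0147, B=-0.0057, C=-0.0347;  B²−4AC=0.1407;  roots -0.1821, 0.1876;  negative root z = -0.1821
x = -0.0176, y = 0.0121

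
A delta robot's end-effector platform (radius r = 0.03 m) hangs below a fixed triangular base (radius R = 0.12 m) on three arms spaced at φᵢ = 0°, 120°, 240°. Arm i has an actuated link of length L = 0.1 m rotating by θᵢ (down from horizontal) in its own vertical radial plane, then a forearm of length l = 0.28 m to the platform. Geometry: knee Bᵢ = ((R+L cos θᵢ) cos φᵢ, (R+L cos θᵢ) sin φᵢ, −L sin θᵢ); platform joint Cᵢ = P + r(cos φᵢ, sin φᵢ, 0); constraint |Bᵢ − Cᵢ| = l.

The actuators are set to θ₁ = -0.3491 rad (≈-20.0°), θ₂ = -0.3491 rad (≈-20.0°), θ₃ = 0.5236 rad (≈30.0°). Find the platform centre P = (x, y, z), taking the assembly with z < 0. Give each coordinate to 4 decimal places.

(0.0317, 0.0549, -0.1943)

arm 1 at φ=0.0°: e+L cos θ1 = 0.1840;  S1 = (0.1840, 0.0000, 0.0342)
arm 2 at φ=120.0°: e+L cos θ2 = 0.1840;  S2 = (-0.0920, 0.1593, 0.0342)
S3 = (0.1766·cos240.0°, 0.1766·sin240.0°, -0.0500) = (-0.0883, -0.1529, -0.0500)
|S₂|²−|S₁|² = 0.0000;  |S₃|²−|S₁|² = -0.0013
[-0.5519 0.3186 0.0000]·P = 0.0000;  [-0.5445 -0.3059 -0.1684]·P = -0.0013
Cramer: x(z) = 0.0012-0.1568z;  y(z) = 0.0021-0.2715z
quadratic in z: (1.0983)z²+(-0.0123)z+(-0.0438)=0, √Δ=0.4390 → z ∈ {-0.1943, 0.2054}; z = -0.1943 (taking z<0)
x = 0.0317, y = 0.0549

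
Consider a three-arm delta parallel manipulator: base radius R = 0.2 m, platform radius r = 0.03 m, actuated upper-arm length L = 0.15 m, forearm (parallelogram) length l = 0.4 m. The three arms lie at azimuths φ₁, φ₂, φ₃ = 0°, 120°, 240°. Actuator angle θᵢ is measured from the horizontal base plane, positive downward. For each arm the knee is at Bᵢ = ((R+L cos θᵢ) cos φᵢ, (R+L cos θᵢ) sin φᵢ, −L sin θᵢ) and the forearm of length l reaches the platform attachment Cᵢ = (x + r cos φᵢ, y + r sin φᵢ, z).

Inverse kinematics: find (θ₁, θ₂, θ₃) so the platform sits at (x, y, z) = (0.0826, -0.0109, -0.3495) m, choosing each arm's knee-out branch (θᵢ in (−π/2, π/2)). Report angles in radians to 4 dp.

arm 1 (φ=0.0°): x'=0.0826, y'=-0.0109
  A cos θ + B sin θ = C:  0.0874·cos θ + -0.3495·sin θ = 0.0253
  γ=atan2(-0.3495,0.0874)=-1.3258;  ψ=arccos(0.0702)=1.5005;  θ1=γ+ψ≈0.1747
arm 2 (φ=120.0°): x'=-0.0507, y'=-0.0661
  A=0.2207, B=-0.3495, C=(l²−L²−A²−y'²−z²)/(2L)=-0.1258
  θ2 = atan2(B,A) + arccos(C/0.4134) = 0.8726
φ3=240.0° → target in arm frame (-0.0319, 0.0770)
  A=0.2019, B=-0.3495, C=(l²−L²−A²−y'²−z²)/(2L)=-0.1044
  √(A²+B²)=0.4036;  θ3 = -1.0470+1.8325 ≈ 0.7854

θ₁ = 0.1747, θ₂ = 0.8726, θ₃ = 0.7854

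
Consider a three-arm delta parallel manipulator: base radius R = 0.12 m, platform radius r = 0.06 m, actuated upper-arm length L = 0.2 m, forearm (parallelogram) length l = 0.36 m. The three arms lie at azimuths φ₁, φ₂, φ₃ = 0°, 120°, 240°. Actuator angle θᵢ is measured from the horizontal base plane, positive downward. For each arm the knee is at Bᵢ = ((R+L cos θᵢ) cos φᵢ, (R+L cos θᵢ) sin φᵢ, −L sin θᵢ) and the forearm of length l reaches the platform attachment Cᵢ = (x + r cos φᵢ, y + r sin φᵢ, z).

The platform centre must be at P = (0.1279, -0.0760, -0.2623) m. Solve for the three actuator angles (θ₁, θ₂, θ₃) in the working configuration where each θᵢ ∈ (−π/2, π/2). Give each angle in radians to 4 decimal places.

θ₁ = -0.3495, θ₂ = 0.7853, θ₃ = 0.2620

arm 1 (φ=0.0°): x'=0.1279, y'=-0.0760
  e−x'=-0.0679;  (l²−L²−(e−x')²−y'²−z²)/2L = 0.0260
  γ=atan2(-0.2623,-0.0679)=-1.8241;  ψ=arccos(0.0961)=1.4746;  θ1=γ+ψ≈-0.3495
arm 2 (φ=120.0°): x'=-0.1298, y'=-0.0728
  A cos θ + B sin θ = C:  0.1898·cos θ + -0.2623·sin θ = -0.0513
  √(A²+B²)=0.3237;  θ2 = -0.9445+1.7298 ≈ 0.7853
arm 3 (φ=240.0°): x'=0.0019, y'=0.1488
  A=0.0581, B=-0.2623, C=(l²−L²−A²−y'²−z²)/(2L)=-0.0118
  γ=atan2(-0.2623,0.0581)=-1.3527;  ψ=arccos(-0.0438)=1.6147;  θ3=γ+ψ≈0.2620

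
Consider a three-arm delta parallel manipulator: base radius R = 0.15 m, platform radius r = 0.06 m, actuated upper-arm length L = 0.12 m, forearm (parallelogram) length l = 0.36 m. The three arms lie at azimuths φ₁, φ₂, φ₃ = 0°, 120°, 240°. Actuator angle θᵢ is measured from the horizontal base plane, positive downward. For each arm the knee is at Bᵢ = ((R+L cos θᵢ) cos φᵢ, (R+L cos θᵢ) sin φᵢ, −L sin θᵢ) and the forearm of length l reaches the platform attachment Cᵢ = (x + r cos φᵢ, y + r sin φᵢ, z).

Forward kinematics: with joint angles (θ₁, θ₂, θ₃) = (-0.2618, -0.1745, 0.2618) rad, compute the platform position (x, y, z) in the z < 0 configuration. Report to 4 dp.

(0.0327, 0.0415, -0.2818)

arm 1 at φ=0.0°: (R−r)+L cos θ1 = 0.2059;  centre 1 = (0.2059, 0.0000, 0.0311)
arm 2 at φ=120.0°: (R−r)+L cos θ2 = 0.2082;  centre 2 = (-0.1041, 0.1803, 0.0208)
centre 3 = (0.2059·cos240.0°, 0.2059·sin240.0°, -0.0311) = (-0.1030, -0.1783, -0.0311)
|centre ₂|²−|centre ₁|² = 0.0004;  |centre ₃|²−|centre ₁|² = 0.0000
plane₁₂: -0.6200x+0.3606y+-0.0204z = 0.0004
det = 0.4439;  x = -0.0003+-0.1174z,  y = 0.0006+-0.1451z
sphere 1 gives Az²+Bz+C=0 with A=1.0348, B=-0.0139, C=-0.0861;  B²−4AC=0.3566;  roots -0.2818, 0.2952;  negative root z = -0.2818
x = 0.0327, y = 0.0415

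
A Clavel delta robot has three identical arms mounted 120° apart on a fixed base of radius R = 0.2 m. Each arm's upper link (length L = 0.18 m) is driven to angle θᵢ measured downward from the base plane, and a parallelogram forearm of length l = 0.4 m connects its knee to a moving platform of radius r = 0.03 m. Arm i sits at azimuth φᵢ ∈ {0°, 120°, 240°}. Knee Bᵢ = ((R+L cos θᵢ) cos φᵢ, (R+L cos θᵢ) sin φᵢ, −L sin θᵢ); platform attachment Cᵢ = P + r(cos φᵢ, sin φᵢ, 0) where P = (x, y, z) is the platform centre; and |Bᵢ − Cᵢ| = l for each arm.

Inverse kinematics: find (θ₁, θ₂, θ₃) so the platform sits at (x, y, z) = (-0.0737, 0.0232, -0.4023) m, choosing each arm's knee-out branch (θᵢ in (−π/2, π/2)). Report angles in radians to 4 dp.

θ₁ = 1.1344, θ₂ = 0.6110, θ₃ = 0.7855

φ1=0.0° → target in arm frame (-0.0737, 0.0232)
  A cos θ + B sin θ = C:  0.2437·cos θ + -0.4023·sin θ = -0.2616
  √(A²+B²)=0.4704;  θ1 = -1.0261+2.1606 ≈ 1.1344
arm 2 (φ=120.0°): x'=0.0569, y'=0.0522
  A cos θ + B sin θ = C:  0.1131·cos θ + -0.4023·sin θ = -0.1382
  √(A²+B²)=0.4179;  θ2 = -1.2968+1.9079 ≈ 0.6110
arm 3 (φ=240.0°): x'=0.0168, y'=-0.0754
  A cos θ + B sin θ = C:  0.1532·cos θ + -0.4023·sin θ = -0.1762
  γ=atan2(-0.4023,0.1532)=-1.2069;  ψ=arccos(-0.4092)=1.9924;  θ3=γ+ψ≈0.7855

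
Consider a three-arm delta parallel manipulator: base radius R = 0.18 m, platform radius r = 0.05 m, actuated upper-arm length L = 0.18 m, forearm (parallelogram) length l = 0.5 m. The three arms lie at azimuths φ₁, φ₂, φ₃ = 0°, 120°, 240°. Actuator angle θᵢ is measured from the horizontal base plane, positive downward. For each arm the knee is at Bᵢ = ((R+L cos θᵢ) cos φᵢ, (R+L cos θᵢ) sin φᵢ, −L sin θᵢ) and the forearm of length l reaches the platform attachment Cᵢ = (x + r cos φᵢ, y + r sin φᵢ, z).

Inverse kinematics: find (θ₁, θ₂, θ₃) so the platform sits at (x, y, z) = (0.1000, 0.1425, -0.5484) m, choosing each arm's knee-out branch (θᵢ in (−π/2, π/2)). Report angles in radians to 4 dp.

φ1=0.0° → target in arm frame (0.1000, 0.1425)
  A=0.0300, B=-0.5484, C=(l²−L²−A²−y'²−z²)/(2L)=-0.2899
  γ=atan2(-0.5484,0.0300)=-1.5161;  ψ=arccos(-0.5278)=2.1268;  θ1=γ+ψ≈0.6106
rotate P by −φ2: (0.0734, -0.1579, -0.5484)
  A cos θ + B sin θ = C:  0.0566·cos θ + -0.5484·sin θ = -0.3091
  γ=atan2(-0.5484,0.0566)=-1.4680;  ψ=arccos(-0.5606)=2.1659;  θ2=γ+ψ≈0.6979
rotate P by −φ3: (-0.1734, 0.0154, -0.5484)
  A cos θ + B sin θ = C:  0.3034·cos θ + -0.5484·sin θ = -0.4873
  θ3 = atan2(B,A) + arccos(C/0.6267) = 1.3961

θ₁ = 0.6106, θ₂ = 0.6979, θ₃ = 1.3961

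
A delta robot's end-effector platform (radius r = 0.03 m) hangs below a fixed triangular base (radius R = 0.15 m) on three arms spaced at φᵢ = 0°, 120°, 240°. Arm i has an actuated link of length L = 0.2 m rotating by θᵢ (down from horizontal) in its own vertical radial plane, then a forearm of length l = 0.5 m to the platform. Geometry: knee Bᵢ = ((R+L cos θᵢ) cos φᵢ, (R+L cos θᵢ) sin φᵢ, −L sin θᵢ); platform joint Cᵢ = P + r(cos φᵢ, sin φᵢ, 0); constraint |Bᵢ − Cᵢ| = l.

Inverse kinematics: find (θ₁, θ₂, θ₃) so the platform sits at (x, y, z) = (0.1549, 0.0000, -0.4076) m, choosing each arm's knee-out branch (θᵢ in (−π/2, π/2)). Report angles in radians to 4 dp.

θ₁ = -0.3491, θ₂ = 0.5236, θ₃ = 0.5236

rotate P by −φ1: (0.1549, 0.0000, -0.4076)
  A=-0.0349, B=-0.4076, C=(l²−L²−A²−y'²−z²)/(2L)=0.1066
  γ=atan2(-0.4076,-0.0349)=-1.6562;  ψ=arccos(0.2606)=1.3071;  θ1=γ+ψ≈-0.3491
arm 2 (φ=120.0°): x'=-0.0774, y'=-0.1341
  A cos θ + B sin θ = C:  0.1974·cos θ + -0.4076·sin θ = -0.0328
  √(A²+B²)=0.4529;  θ2 = -1.1197+1.6433 ≈ 0.5236
rotate P by −φ3: (-0.0775, 0.1341, -0.4076)
  A cos θ + B sin θ = C:  0.1975·cos θ + -0.4076·sin θ = -0.0328
  θ3 = atan2(B,A) + arccos(C/0.4529) = 0.5236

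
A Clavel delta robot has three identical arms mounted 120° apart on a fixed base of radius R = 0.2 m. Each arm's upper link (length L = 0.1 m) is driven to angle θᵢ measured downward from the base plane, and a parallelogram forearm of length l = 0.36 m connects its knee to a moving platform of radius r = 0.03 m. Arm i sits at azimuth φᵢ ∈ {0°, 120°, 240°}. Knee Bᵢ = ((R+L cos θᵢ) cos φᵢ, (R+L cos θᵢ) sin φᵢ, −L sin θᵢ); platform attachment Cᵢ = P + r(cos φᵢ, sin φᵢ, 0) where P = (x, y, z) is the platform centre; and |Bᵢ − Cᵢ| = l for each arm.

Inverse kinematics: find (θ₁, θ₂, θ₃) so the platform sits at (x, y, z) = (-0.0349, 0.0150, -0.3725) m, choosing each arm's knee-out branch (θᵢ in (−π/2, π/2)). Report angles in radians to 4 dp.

rotate P by −φ1: (-0.0349, 0.0150, -0.3725)
  e−x'=0.2049;  (l²−L²−(e−x')²−y'²−z²)/2L = -0.3068
  γ=atan2(-0.3725,0.2049)=-1.0679;  ψ=arccos(-0.7217)=2.3771;  θ1=γ+ψ≈1.3092
rotate P by −φ2: (0.0304, 0.0227, -0.3725)
  A=0.1396, B=-0.3725, C=(l²−L²−A²−y'²−z²)/(2L)=-0.1957
  θ2 = atan2(B,A) + arccos(C/0.3978) = 0.8730
rotate P by −φ3: (0.0045, -0.0377, -0.3725)
  A=0.1655, B=-0.3725, C=(l²−L²−A²−y'²−z²)/(2L)=-0.2399
  γ=atan2(-0.3725,0.1655)=-1.1526;  ψ=arccos(-0.5886)=2.2001;  θ3=γ+ψ≈1.0475

θ₁ = 1.3092, θ₂ = 0.8730, θ₃ = 1.0475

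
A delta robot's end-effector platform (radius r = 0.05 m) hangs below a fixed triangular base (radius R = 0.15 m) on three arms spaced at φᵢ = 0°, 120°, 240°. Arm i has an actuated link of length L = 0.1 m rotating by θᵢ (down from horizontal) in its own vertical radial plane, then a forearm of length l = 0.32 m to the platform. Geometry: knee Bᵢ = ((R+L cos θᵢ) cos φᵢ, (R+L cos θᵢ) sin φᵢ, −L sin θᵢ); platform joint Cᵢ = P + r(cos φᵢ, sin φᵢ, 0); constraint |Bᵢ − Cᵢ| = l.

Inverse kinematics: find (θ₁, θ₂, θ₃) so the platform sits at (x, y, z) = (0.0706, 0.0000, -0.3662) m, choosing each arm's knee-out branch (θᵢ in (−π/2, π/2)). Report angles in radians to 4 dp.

θ₁ = 0.6980, θ₂ = 1.3091, θ₃ = 1.3091

rotate P by −φ1: (0.0706, 0.0000, -0.3662)
  A=0.0294, B=-0.3662, C=(l²−L²−A²−y'²−z²)/(2L)=-0.2128
  θ1 = atan2(B,A) + arccos(C/0.3674) = 0.6980
φ2=120.0° → target in arm frame (-0.0353, -0.0611)
  e−x'=0.1353;  (l²−L²−(e−x')²−y'²−z²)/2L = -0.3187
  √(A²+B²)=0.3904;  θ2 = -1.2169+2.5260 ≈ 1.3091
arm 3 (φ=240.0°): x'=-0.0353, y'=0.0611
  A=0.1353, B=-0.3662, C=(l²−L²−A²−y'²−z²)/(2L)=-0.3187
  √(A²+B²)=0.3904;  θ3 = -1.2169+2.5260 ≈ 1.3091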